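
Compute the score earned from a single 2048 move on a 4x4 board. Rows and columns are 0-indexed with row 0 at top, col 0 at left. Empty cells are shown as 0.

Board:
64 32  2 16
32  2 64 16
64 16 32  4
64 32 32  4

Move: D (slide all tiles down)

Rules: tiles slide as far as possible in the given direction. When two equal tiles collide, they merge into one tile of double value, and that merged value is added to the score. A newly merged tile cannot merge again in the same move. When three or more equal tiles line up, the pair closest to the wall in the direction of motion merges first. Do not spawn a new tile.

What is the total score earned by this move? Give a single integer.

Answer: 232

Derivation:
Slide down:
col 0: [64, 32, 64, 64] -> [0, 64, 32, 128]  score +128 (running 128)
col 1: [32, 2, 16, 32] -> [32, 2, 16, 32]  score +0 (running 128)
col 2: [2, 64, 32, 32] -> [0, 2, 64, 64]  score +64 (running 192)
col 3: [16, 16, 4, 4] -> [0, 0, 32, 8]  score +40 (running 232)
Board after move:
  0  32   0   0
 64   2   2   0
 32  16  64  32
128  32  64   8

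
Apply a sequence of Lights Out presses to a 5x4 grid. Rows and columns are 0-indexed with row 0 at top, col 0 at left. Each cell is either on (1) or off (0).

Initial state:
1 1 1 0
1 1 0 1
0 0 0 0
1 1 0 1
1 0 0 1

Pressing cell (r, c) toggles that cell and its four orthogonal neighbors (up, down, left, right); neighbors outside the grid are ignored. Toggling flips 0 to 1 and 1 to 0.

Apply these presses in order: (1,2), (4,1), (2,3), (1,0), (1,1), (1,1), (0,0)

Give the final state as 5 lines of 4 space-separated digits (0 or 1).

Answer: 1 0 0 0
1 1 1 1
1 0 0 1
1 0 0 0
0 1 1 1

Derivation:
After press 1 at (1,2):
1 1 0 0
1 0 1 0
0 0 1 0
1 1 0 1
1 0 0 1

After press 2 at (4,1):
1 1 0 0
1 0 1 0
0 0 1 0
1 0 0 1
0 1 1 1

After press 3 at (2,3):
1 1 0 0
1 0 1 1
0 0 0 1
1 0 0 0
0 1 1 1

After press 4 at (1,0):
0 1 0 0
0 1 1 1
1 0 0 1
1 0 0 0
0 1 1 1

After press 5 at (1,1):
0 0 0 0
1 0 0 1
1 1 0 1
1 0 0 0
0 1 1 1

After press 6 at (1,1):
0 1 0 0
0 1 1 1
1 0 0 1
1 0 0 0
0 1 1 1

After press 7 at (0,0):
1 0 0 0
1 1 1 1
1 0 0 1
1 0 0 0
0 1 1 1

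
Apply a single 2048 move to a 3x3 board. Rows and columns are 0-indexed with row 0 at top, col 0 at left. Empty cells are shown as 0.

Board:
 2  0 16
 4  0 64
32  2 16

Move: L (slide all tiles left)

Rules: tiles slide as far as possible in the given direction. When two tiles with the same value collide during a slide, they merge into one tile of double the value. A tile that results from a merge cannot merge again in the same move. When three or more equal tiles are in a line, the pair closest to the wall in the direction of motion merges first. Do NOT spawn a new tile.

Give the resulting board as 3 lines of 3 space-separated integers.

Slide left:
row 0: [2, 0, 16] -> [2, 16, 0]
row 1: [4, 0, 64] -> [4, 64, 0]
row 2: [32, 2, 16] -> [32, 2, 16]

Answer:  2 16  0
 4 64  0
32  2 16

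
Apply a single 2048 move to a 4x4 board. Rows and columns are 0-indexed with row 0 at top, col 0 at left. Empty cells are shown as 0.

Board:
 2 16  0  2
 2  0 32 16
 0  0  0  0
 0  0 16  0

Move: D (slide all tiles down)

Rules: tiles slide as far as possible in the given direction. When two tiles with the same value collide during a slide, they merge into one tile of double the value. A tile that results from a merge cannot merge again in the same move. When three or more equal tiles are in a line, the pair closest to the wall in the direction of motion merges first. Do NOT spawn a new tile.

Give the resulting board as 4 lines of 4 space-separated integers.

Answer:  0  0  0  0
 0  0  0  0
 0  0 32  2
 4 16 16 16

Derivation:
Slide down:
col 0: [2, 2, 0, 0] -> [0, 0, 0, 4]
col 1: [16, 0, 0, 0] -> [0, 0, 0, 16]
col 2: [0, 32, 0, 16] -> [0, 0, 32, 16]
col 3: [2, 16, 0, 0] -> [0, 0, 2, 16]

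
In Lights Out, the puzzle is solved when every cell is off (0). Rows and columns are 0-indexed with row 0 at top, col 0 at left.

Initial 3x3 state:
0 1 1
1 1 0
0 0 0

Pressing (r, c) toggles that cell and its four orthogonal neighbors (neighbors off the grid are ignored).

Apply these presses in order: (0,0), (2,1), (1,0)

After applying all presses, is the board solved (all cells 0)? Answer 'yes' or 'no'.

Answer: no

Derivation:
After press 1 at (0,0):
1 0 1
0 1 0
0 0 0

After press 2 at (2,1):
1 0 1
0 0 0
1 1 1

After press 3 at (1,0):
0 0 1
1 1 0
0 1 1

Lights still on: 5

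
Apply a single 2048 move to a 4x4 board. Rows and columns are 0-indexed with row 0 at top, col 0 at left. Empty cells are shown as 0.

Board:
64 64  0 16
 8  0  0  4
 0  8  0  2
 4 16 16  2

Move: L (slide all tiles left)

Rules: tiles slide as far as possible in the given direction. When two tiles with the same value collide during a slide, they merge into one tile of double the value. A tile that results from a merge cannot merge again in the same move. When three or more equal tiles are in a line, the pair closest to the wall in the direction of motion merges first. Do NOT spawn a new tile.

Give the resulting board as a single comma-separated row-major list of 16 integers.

Slide left:
row 0: [64, 64, 0, 16] -> [128, 16, 0, 0]
row 1: [8, 0, 0, 4] -> [8, 4, 0, 0]
row 2: [0, 8, 0, 2] -> [8, 2, 0, 0]
row 3: [4, 16, 16, 2] -> [4, 32, 2, 0]

Answer: 128, 16, 0, 0, 8, 4, 0, 0, 8, 2, 0, 0, 4, 32, 2, 0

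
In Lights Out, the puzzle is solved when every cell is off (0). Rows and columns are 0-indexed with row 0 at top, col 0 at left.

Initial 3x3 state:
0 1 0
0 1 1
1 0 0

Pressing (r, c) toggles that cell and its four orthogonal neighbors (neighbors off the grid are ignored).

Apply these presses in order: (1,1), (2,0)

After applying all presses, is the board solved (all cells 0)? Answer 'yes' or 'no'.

After press 1 at (1,1):
0 0 0
1 0 0
1 1 0

After press 2 at (2,0):
0 0 0
0 0 0
0 0 0

Lights still on: 0

Answer: yes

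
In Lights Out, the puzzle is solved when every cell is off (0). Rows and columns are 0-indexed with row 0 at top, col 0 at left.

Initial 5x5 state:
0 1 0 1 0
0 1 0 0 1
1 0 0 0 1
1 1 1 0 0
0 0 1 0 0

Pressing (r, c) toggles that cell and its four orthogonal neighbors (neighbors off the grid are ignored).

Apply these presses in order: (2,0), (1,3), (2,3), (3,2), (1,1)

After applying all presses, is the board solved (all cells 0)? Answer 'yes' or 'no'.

Answer: yes

Derivation:
After press 1 at (2,0):
0 1 0 1 0
1 1 0 0 1
0 1 0 0 1
0 1 1 0 0
0 0 1 0 0

After press 2 at (1,3):
0 1 0 0 0
1 1 1 1 0
0 1 0 1 1
0 1 1 0 0
0 0 1 0 0

After press 3 at (2,3):
0 1 0 0 0
1 1 1 0 0
0 1 1 0 0
0 1 1 1 0
0 0 1 0 0

After press 4 at (3,2):
0 1 0 0 0
1 1 1 0 0
0 1 0 0 0
0 0 0 0 0
0 0 0 0 0

After press 5 at (1,1):
0 0 0 0 0
0 0 0 0 0
0 0 0 0 0
0 0 0 0 0
0 0 0 0 0

Lights still on: 0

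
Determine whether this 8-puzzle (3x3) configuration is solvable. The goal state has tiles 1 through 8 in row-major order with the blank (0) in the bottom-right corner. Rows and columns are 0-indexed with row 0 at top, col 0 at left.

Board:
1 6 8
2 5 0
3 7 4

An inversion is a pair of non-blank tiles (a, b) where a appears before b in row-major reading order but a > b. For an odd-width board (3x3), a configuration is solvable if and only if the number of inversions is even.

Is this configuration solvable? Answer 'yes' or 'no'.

Answer: yes

Derivation:
Inversions (pairs i<j in row-major order where tile[i] > tile[j] > 0): 12
12 is even, so the puzzle is solvable.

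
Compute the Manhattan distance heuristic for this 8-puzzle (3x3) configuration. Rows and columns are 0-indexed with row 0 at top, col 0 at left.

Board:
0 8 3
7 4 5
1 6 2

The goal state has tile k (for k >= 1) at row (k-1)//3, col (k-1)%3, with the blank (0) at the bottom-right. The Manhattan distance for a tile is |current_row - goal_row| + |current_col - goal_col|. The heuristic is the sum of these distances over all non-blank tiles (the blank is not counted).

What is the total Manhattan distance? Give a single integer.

Answer: 12

Derivation:
Tile 8: (0,1)->(2,1) = 2
Tile 3: (0,2)->(0,2) = 0
Tile 7: (1,0)->(2,0) = 1
Tile 4: (1,1)->(1,0) = 1
Tile 5: (1,2)->(1,1) = 1
Tile 1: (2,0)->(0,0) = 2
Tile 6: (2,1)->(1,2) = 2
Tile 2: (2,2)->(0,1) = 3
Sum: 2 + 0 + 1 + 1 + 1 + 2 + 2 + 3 = 12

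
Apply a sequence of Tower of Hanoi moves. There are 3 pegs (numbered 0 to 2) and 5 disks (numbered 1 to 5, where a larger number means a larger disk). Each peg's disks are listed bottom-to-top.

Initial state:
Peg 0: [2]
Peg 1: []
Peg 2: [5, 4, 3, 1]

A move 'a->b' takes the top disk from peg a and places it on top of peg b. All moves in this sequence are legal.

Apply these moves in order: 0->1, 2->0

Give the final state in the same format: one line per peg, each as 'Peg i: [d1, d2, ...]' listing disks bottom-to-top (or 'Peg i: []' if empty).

Answer: Peg 0: [1]
Peg 1: [2]
Peg 2: [5, 4, 3]

Derivation:
After move 1 (0->1):
Peg 0: []
Peg 1: [2]
Peg 2: [5, 4, 3, 1]

After move 2 (2->0):
Peg 0: [1]
Peg 1: [2]
Peg 2: [5, 4, 3]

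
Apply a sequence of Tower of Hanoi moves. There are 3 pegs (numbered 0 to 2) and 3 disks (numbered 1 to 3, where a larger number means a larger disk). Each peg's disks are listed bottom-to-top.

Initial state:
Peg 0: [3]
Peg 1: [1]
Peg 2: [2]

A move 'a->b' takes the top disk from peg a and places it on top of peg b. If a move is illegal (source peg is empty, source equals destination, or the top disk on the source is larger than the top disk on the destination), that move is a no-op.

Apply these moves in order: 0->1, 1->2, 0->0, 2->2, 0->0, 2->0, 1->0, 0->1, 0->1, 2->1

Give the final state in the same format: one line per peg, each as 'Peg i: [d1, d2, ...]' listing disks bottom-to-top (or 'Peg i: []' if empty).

Answer: Peg 0: [3]
Peg 1: [1]
Peg 2: [2]

Derivation:
After move 1 (0->1):
Peg 0: [3]
Peg 1: [1]
Peg 2: [2]

After move 2 (1->2):
Peg 0: [3]
Peg 1: []
Peg 2: [2, 1]

After move 3 (0->0):
Peg 0: [3]
Peg 1: []
Peg 2: [2, 1]

After move 4 (2->2):
Peg 0: [3]
Peg 1: []
Peg 2: [2, 1]

After move 5 (0->0):
Peg 0: [3]
Peg 1: []
Peg 2: [2, 1]

After move 6 (2->0):
Peg 0: [3, 1]
Peg 1: []
Peg 2: [2]

After move 7 (1->0):
Peg 0: [3, 1]
Peg 1: []
Peg 2: [2]

After move 8 (0->1):
Peg 0: [3]
Peg 1: [1]
Peg 2: [2]

After move 9 (0->1):
Peg 0: [3]
Peg 1: [1]
Peg 2: [2]

After move 10 (2->1):
Peg 0: [3]
Peg 1: [1]
Peg 2: [2]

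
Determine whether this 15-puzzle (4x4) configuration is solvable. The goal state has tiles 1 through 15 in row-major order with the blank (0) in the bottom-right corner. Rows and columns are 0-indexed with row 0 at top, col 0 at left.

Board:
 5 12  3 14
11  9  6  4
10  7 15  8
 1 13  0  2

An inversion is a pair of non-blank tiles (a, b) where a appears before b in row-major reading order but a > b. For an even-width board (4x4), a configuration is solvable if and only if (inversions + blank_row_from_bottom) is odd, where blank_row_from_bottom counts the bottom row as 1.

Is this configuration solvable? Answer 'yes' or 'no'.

Inversions: 58
Blank is in row 3 (0-indexed from top), which is row 1 counting from the bottom (bottom = 1).
58 + 1 = 59, which is odd, so the puzzle is solvable.

Answer: yes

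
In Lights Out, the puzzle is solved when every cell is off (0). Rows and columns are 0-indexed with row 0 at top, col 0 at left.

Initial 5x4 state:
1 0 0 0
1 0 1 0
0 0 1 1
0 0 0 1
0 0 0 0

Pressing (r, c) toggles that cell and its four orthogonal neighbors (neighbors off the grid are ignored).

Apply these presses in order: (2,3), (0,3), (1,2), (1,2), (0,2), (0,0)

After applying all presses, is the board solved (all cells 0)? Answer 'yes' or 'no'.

Answer: yes

Derivation:
After press 1 at (2,3):
1 0 0 0
1 0 1 1
0 0 0 0
0 0 0 0
0 0 0 0

After press 2 at (0,3):
1 0 1 1
1 0 1 0
0 0 0 0
0 0 0 0
0 0 0 0

After press 3 at (1,2):
1 0 0 1
1 1 0 1
0 0 1 0
0 0 0 0
0 0 0 0

After press 4 at (1,2):
1 0 1 1
1 0 1 0
0 0 0 0
0 0 0 0
0 0 0 0

After press 5 at (0,2):
1 1 0 0
1 0 0 0
0 0 0 0
0 0 0 0
0 0 0 0

After press 6 at (0,0):
0 0 0 0
0 0 0 0
0 0 0 0
0 0 0 0
0 0 0 0

Lights still on: 0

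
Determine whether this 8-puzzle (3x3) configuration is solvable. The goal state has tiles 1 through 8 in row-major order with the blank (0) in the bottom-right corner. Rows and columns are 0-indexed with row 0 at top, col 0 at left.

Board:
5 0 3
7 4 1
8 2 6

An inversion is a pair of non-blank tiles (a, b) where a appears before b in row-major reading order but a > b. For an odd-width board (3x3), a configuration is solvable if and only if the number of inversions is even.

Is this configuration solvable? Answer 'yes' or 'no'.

Answer: yes

Derivation:
Inversions (pairs i<j in row-major order where tile[i] > tile[j] > 0): 14
14 is even, so the puzzle is solvable.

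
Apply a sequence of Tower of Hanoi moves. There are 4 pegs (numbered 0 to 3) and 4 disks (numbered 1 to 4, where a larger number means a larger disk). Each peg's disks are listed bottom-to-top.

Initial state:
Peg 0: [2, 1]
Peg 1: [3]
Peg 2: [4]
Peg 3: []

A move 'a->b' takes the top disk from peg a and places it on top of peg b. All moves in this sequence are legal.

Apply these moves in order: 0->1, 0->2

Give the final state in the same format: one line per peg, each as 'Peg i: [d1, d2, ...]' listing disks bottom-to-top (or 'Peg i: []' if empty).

Answer: Peg 0: []
Peg 1: [3, 1]
Peg 2: [4, 2]
Peg 3: []

Derivation:
After move 1 (0->1):
Peg 0: [2]
Peg 1: [3, 1]
Peg 2: [4]
Peg 3: []

After move 2 (0->2):
Peg 0: []
Peg 1: [3, 1]
Peg 2: [4, 2]
Peg 3: []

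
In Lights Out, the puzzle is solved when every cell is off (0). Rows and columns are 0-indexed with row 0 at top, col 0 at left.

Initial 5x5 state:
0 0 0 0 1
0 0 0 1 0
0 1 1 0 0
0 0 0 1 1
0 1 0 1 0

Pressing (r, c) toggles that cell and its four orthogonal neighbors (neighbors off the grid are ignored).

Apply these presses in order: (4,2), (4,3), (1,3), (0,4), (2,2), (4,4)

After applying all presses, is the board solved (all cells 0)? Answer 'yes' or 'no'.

After press 1 at (4,2):
0 0 0 0 1
0 0 0 1 0
0 1 1 0 0
0 0 1 1 1
0 0 1 0 0

After press 2 at (4,3):
0 0 0 0 1
0 0 0 1 0
0 1 1 0 0
0 0 1 0 1
0 0 0 1 1

After press 3 at (1,3):
0 0 0 1 1
0 0 1 0 1
0 1 1 1 0
0 0 1 0 1
0 0 0 1 1

After press 4 at (0,4):
0 0 0 0 0
0 0 1 0 0
0 1 1 1 0
0 0 1 0 1
0 0 0 1 1

After press 5 at (2,2):
0 0 0 0 0
0 0 0 0 0
0 0 0 0 0
0 0 0 0 1
0 0 0 1 1

After press 6 at (4,4):
0 0 0 0 0
0 0 0 0 0
0 0 0 0 0
0 0 0 0 0
0 0 0 0 0

Lights still on: 0

Answer: yes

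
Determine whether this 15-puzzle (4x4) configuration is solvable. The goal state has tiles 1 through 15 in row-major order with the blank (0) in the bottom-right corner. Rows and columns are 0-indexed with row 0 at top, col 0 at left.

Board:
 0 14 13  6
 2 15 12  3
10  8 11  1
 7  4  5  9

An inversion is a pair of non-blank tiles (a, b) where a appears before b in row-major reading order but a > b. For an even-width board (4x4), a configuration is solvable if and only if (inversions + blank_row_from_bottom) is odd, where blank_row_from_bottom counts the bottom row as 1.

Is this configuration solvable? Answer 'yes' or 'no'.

Answer: no

Derivation:
Inversions: 68
Blank is in row 0 (0-indexed from top), which is row 4 counting from the bottom (bottom = 1).
68 + 4 = 72, which is even, so the puzzle is not solvable.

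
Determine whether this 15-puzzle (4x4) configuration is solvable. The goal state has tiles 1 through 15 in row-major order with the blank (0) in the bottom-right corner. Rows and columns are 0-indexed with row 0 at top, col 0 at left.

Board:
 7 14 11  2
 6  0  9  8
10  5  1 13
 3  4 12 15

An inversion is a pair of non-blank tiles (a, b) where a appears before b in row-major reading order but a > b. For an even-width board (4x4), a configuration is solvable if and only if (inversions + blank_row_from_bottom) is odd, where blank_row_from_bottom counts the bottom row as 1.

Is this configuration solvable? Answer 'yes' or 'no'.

Answer: no

Derivation:
Inversions: 51
Blank is in row 1 (0-indexed from top), which is row 3 counting from the bottom (bottom = 1).
51 + 3 = 54, which is even, so the puzzle is not solvable.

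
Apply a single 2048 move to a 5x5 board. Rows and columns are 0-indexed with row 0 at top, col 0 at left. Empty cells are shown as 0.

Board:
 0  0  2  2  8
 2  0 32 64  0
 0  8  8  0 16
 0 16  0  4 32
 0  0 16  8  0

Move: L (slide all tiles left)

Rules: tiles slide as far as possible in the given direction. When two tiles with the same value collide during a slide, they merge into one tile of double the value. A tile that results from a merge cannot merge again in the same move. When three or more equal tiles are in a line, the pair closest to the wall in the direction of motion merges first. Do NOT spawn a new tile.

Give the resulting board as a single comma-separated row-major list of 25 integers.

Slide left:
row 0: [0, 0, 2, 2, 8] -> [4, 8, 0, 0, 0]
row 1: [2, 0, 32, 64, 0] -> [2, 32, 64, 0, 0]
row 2: [0, 8, 8, 0, 16] -> [16, 16, 0, 0, 0]
row 3: [0, 16, 0, 4, 32] -> [16, 4, 32, 0, 0]
row 4: [0, 0, 16, 8, 0] -> [16, 8, 0, 0, 0]

Answer: 4, 8, 0, 0, 0, 2, 32, 64, 0, 0, 16, 16, 0, 0, 0, 16, 4, 32, 0, 0, 16, 8, 0, 0, 0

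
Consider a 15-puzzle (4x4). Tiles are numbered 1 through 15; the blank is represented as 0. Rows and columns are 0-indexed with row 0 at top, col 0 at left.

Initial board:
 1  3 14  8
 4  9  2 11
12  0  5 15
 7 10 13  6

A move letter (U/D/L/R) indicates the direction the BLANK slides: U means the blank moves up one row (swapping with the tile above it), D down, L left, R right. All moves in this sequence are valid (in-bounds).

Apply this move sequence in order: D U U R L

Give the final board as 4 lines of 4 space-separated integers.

Answer:  1  3 14  8
 4  0  2 11
12  9  5 15
 7 10 13  6

Derivation:
After move 1 (D):
 1  3 14  8
 4  9  2 11
12 10  5 15
 7  0 13  6

After move 2 (U):
 1  3 14  8
 4  9  2 11
12  0  5 15
 7 10 13  6

After move 3 (U):
 1  3 14  8
 4  0  2 11
12  9  5 15
 7 10 13  6

After move 4 (R):
 1  3 14  8
 4  2  0 11
12  9  5 15
 7 10 13  6

After move 5 (L):
 1  3 14  8
 4  0  2 11
12  9  5 15
 7 10 13  6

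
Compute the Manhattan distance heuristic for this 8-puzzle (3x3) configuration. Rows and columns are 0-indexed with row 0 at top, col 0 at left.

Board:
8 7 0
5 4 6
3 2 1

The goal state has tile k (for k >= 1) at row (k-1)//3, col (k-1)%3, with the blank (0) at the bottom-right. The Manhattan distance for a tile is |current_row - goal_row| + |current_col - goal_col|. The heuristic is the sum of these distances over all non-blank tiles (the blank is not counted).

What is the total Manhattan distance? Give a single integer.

Answer: 18

Derivation:
Tile 8: at (0,0), goal (2,1), distance |0-2|+|0-1| = 3
Tile 7: at (0,1), goal (2,0), distance |0-2|+|1-0| = 3
Tile 5: at (1,0), goal (1,1), distance |1-1|+|0-1| = 1
Tile 4: at (1,1), goal (1,0), distance |1-1|+|1-0| = 1
Tile 6: at (1,2), goal (1,2), distance |1-1|+|2-2| = 0
Tile 3: at (2,0), goal (0,2), distance |2-0|+|0-2| = 4
Tile 2: at (2,1), goal (0,1), distance |2-0|+|1-1| = 2
Tile 1: at (2,2), goal (0,0), distance |2-0|+|2-0| = 4
Sum: 3 + 3 + 1 + 1 + 0 + 4 + 2 + 4 = 18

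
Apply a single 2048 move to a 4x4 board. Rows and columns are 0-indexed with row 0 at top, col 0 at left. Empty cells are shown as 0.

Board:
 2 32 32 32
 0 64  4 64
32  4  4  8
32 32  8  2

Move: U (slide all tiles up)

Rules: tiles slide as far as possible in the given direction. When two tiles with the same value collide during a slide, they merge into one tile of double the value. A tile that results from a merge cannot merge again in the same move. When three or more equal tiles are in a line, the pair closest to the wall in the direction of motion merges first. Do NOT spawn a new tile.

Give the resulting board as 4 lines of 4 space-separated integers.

Answer:  2 32 32 32
64 64  8 64
 0  4  8  8
 0 32  0  2

Derivation:
Slide up:
col 0: [2, 0, 32, 32] -> [2, 64, 0, 0]
col 1: [32, 64, 4, 32] -> [32, 64, 4, 32]
col 2: [32, 4, 4, 8] -> [32, 8, 8, 0]
col 3: [32, 64, 8, 2] -> [32, 64, 8, 2]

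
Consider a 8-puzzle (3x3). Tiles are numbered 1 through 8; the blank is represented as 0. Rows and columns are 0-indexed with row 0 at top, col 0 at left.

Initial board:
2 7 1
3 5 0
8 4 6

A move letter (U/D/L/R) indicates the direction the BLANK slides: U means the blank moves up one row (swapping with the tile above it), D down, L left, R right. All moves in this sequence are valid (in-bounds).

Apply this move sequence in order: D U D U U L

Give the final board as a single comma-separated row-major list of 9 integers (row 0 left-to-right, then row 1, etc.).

Answer: 2, 0, 7, 3, 5, 1, 8, 4, 6

Derivation:
After move 1 (D):
2 7 1
3 5 6
8 4 0

After move 2 (U):
2 7 1
3 5 0
8 4 6

After move 3 (D):
2 7 1
3 5 6
8 4 0

After move 4 (U):
2 7 1
3 5 0
8 4 6

After move 5 (U):
2 7 0
3 5 1
8 4 6

After move 6 (L):
2 0 7
3 5 1
8 4 6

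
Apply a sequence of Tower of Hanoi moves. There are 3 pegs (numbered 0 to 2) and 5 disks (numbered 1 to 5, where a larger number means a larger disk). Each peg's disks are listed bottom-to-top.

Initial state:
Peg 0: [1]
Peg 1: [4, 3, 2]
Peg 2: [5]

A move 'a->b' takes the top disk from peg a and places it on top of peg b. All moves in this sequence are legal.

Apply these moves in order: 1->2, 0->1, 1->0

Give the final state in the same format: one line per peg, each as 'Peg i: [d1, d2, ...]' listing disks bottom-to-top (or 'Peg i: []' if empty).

Answer: Peg 0: [1]
Peg 1: [4, 3]
Peg 2: [5, 2]

Derivation:
After move 1 (1->2):
Peg 0: [1]
Peg 1: [4, 3]
Peg 2: [5, 2]

After move 2 (0->1):
Peg 0: []
Peg 1: [4, 3, 1]
Peg 2: [5, 2]

After move 3 (1->0):
Peg 0: [1]
Peg 1: [4, 3]
Peg 2: [5, 2]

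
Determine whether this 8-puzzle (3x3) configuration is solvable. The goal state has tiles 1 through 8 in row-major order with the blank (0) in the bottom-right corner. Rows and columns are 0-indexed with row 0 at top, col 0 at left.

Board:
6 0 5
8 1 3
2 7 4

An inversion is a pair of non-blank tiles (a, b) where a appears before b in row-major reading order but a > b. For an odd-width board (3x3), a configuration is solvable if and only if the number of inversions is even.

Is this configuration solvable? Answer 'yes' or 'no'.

Answer: yes

Derivation:
Inversions (pairs i<j in row-major order where tile[i] > tile[j] > 0): 16
16 is even, so the puzzle is solvable.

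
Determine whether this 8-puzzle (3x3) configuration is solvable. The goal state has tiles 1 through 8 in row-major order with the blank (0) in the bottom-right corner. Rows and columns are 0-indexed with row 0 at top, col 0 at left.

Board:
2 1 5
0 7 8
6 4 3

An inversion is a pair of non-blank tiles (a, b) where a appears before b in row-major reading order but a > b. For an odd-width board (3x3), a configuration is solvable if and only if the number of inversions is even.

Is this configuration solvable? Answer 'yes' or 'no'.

Inversions (pairs i<j in row-major order where tile[i] > tile[j] > 0): 12
12 is even, so the puzzle is solvable.

Answer: yes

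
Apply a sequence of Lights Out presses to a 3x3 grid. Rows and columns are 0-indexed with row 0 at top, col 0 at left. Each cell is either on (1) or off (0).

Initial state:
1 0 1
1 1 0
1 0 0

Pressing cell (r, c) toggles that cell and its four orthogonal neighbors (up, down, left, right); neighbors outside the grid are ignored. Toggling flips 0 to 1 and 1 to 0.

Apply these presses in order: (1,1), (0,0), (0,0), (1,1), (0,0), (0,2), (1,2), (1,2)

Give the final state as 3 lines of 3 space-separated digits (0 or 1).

After press 1 at (1,1):
1 1 1
0 0 1
1 1 0

After press 2 at (0,0):
0 0 1
1 0 1
1 1 0

After press 3 at (0,0):
1 1 1
0 0 1
1 1 0

After press 4 at (1,1):
1 0 1
1 1 0
1 0 0

After press 5 at (0,0):
0 1 1
0 1 0
1 0 0

After press 6 at (0,2):
0 0 0
0 1 1
1 0 0

After press 7 at (1,2):
0 0 1
0 0 0
1 0 1

After press 8 at (1,2):
0 0 0
0 1 1
1 0 0

Answer: 0 0 0
0 1 1
1 0 0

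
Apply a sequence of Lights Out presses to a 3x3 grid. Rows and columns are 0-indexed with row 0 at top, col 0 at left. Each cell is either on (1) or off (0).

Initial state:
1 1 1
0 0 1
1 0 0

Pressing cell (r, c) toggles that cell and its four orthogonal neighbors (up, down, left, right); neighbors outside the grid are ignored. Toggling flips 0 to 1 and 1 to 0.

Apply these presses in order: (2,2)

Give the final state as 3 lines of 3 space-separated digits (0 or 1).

After press 1 at (2,2):
1 1 1
0 0 0
1 1 1

Answer: 1 1 1
0 0 0
1 1 1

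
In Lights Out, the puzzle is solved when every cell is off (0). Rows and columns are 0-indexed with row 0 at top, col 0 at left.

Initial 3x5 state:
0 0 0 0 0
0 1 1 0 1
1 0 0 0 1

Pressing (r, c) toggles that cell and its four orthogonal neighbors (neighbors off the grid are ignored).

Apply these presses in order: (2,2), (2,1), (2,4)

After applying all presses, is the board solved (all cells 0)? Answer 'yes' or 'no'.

Answer: yes

Derivation:
After press 1 at (2,2):
0 0 0 0 0
0 1 0 0 1
1 1 1 1 1

After press 2 at (2,1):
0 0 0 0 0
0 0 0 0 1
0 0 0 1 1

After press 3 at (2,4):
0 0 0 0 0
0 0 0 0 0
0 0 0 0 0

Lights still on: 0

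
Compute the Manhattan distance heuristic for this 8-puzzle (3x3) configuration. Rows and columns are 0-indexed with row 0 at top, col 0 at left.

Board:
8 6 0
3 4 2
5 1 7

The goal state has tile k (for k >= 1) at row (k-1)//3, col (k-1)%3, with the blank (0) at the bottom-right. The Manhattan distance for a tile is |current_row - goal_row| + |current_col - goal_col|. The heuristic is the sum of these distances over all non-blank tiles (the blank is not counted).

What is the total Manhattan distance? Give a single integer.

Tile 8: (0,0)->(2,1) = 3
Tile 6: (0,1)->(1,2) = 2
Tile 3: (1,0)->(0,2) = 3
Tile 4: (1,1)->(1,0) = 1
Tile 2: (1,2)->(0,1) = 2
Tile 5: (2,0)->(1,1) = 2
Tile 1: (2,1)->(0,0) = 3
Tile 7: (2,2)->(2,0) = 2
Sum: 3 + 2 + 3 + 1 + 2 + 2 + 3 + 2 = 18

Answer: 18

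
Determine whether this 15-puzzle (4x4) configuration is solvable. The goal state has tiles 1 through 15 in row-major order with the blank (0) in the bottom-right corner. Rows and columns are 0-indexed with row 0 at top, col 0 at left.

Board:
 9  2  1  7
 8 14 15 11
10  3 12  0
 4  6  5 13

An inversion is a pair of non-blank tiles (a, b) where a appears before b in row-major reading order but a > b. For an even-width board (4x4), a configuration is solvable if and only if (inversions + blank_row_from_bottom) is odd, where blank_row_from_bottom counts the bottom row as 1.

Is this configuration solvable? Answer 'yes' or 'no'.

Answer: no

Derivation:
Inversions: 46
Blank is in row 2 (0-indexed from top), which is row 2 counting from the bottom (bottom = 1).
46 + 2 = 48, which is even, so the puzzle is not solvable.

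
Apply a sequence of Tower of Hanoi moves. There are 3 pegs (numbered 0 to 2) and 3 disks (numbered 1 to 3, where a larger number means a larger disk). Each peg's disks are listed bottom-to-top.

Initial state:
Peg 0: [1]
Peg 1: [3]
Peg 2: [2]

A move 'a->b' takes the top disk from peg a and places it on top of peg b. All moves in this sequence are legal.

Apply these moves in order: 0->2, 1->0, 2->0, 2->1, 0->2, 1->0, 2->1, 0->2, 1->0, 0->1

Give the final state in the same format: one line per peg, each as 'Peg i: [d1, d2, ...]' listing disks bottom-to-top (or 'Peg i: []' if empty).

Answer: Peg 0: [3]
Peg 1: [1]
Peg 2: [2]

Derivation:
After move 1 (0->2):
Peg 0: []
Peg 1: [3]
Peg 2: [2, 1]

After move 2 (1->0):
Peg 0: [3]
Peg 1: []
Peg 2: [2, 1]

After move 3 (2->0):
Peg 0: [3, 1]
Peg 1: []
Peg 2: [2]

After move 4 (2->1):
Peg 0: [3, 1]
Peg 1: [2]
Peg 2: []

After move 5 (0->2):
Peg 0: [3]
Peg 1: [2]
Peg 2: [1]

After move 6 (1->0):
Peg 0: [3, 2]
Peg 1: []
Peg 2: [1]

After move 7 (2->1):
Peg 0: [3, 2]
Peg 1: [1]
Peg 2: []

After move 8 (0->2):
Peg 0: [3]
Peg 1: [1]
Peg 2: [2]

After move 9 (1->0):
Peg 0: [3, 1]
Peg 1: []
Peg 2: [2]

After move 10 (0->1):
Peg 0: [3]
Peg 1: [1]
Peg 2: [2]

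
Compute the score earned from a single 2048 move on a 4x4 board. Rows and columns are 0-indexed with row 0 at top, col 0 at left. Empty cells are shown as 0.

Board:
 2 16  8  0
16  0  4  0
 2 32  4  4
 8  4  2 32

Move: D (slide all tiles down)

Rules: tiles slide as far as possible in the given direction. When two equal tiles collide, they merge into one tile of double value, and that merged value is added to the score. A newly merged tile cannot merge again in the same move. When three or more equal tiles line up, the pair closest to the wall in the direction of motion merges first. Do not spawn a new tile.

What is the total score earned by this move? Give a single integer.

Slide down:
col 0: [2, 16, 2, 8] -> [2, 16, 2, 8]  score +0 (running 0)
col 1: [16, 0, 32, 4] -> [0, 16, 32, 4]  score +0 (running 0)
col 2: [8, 4, 4, 2] -> [0, 8, 8, 2]  score +8 (running 8)
col 3: [0, 0, 4, 32] -> [0, 0, 4, 32]  score +0 (running 8)
Board after move:
 2  0  0  0
16 16  8  0
 2 32  8  4
 8  4  2 32

Answer: 8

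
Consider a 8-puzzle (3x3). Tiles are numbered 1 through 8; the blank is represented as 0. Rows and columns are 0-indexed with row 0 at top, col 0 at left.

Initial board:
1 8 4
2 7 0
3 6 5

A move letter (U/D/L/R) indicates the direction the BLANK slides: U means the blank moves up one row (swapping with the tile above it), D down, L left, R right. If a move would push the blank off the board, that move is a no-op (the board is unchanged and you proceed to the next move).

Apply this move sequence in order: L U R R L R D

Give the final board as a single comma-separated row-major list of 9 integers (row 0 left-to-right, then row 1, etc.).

Answer: 1, 4, 7, 2, 8, 0, 3, 6, 5

Derivation:
After move 1 (L):
1 8 4
2 0 7
3 6 5

After move 2 (U):
1 0 4
2 8 7
3 6 5

After move 3 (R):
1 4 0
2 8 7
3 6 5

After move 4 (R):
1 4 0
2 8 7
3 6 5

After move 5 (L):
1 0 4
2 8 7
3 6 5

After move 6 (R):
1 4 0
2 8 7
3 6 5

After move 7 (D):
1 4 7
2 8 0
3 6 5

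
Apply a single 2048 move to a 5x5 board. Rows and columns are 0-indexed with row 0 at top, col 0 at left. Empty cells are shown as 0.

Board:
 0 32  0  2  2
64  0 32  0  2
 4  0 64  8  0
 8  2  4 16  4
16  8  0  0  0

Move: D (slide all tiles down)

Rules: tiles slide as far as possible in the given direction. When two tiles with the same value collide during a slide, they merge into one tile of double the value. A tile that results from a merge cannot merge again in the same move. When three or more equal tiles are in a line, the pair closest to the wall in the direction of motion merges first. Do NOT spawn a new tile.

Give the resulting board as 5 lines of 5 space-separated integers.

Answer:  0  0  0  0  0
64  0  0  0  0
 4 32 32  2  0
 8  2 64  8  4
16  8  4 16  4

Derivation:
Slide down:
col 0: [0, 64, 4, 8, 16] -> [0, 64, 4, 8, 16]
col 1: [32, 0, 0, 2, 8] -> [0, 0, 32, 2, 8]
col 2: [0, 32, 64, 4, 0] -> [0, 0, 32, 64, 4]
col 3: [2, 0, 8, 16, 0] -> [0, 0, 2, 8, 16]
col 4: [2, 2, 0, 4, 0] -> [0, 0, 0, 4, 4]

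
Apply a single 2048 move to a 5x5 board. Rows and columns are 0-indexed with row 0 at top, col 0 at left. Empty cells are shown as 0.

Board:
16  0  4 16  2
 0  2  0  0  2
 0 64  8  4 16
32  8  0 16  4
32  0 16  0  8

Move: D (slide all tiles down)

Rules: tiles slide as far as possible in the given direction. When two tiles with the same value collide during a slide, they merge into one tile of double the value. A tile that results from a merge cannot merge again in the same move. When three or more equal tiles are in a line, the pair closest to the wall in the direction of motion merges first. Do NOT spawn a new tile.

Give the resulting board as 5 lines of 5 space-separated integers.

Answer:  0  0  0  0  0
 0  0  0  0  4
 0  2  4 16 16
16 64  8  4  4
64  8 16 16  8

Derivation:
Slide down:
col 0: [16, 0, 0, 32, 32] -> [0, 0, 0, 16, 64]
col 1: [0, 2, 64, 8, 0] -> [0, 0, 2, 64, 8]
col 2: [4, 0, 8, 0, 16] -> [0, 0, 4, 8, 16]
col 3: [16, 0, 4, 16, 0] -> [0, 0, 16, 4, 16]
col 4: [2, 2, 16, 4, 8] -> [0, 4, 16, 4, 8]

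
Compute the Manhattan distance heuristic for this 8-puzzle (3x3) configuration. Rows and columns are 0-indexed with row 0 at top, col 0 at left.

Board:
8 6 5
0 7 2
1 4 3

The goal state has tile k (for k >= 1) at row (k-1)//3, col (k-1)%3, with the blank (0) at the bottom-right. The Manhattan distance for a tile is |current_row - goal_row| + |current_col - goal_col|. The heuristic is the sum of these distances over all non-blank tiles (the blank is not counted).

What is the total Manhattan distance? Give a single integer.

Tile 8: at (0,0), goal (2,1), distance |0-2|+|0-1| = 3
Tile 6: at (0,1), goal (1,2), distance |0-1|+|1-2| = 2
Tile 5: at (0,2), goal (1,1), distance |0-1|+|2-1| = 2
Tile 7: at (1,1), goal (2,0), distance |1-2|+|1-0| = 2
Tile 2: at (1,2), goal (0,1), distance |1-0|+|2-1| = 2
Tile 1: at (2,0), goal (0,0), distance |2-0|+|0-0| = 2
Tile 4: at (2,1), goal (1,0), distance |2-1|+|1-0| = 2
Tile 3: at (2,2), goal (0,2), distance |2-0|+|2-2| = 2
Sum: 3 + 2 + 2 + 2 + 2 + 2 + 2 + 2 = 17

Answer: 17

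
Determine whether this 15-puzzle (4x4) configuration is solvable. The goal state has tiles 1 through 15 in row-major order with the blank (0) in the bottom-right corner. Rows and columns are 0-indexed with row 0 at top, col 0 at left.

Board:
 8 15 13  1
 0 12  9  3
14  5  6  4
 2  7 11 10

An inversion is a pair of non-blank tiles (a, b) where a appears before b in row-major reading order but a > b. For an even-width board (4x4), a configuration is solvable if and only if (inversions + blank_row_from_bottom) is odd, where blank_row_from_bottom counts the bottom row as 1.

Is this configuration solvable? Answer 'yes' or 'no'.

Answer: yes

Derivation:
Inversions: 60
Blank is in row 1 (0-indexed from top), which is row 3 counting from the bottom (bottom = 1).
60 + 3 = 63, which is odd, so the puzzle is solvable.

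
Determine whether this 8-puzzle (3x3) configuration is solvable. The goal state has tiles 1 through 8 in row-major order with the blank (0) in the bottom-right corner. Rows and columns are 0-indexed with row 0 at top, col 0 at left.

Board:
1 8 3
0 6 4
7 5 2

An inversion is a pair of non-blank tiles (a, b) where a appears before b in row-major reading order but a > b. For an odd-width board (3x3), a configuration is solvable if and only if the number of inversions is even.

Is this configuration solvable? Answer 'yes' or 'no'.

Inversions (pairs i<j in row-major order where tile[i] > tile[j] > 0): 14
14 is even, so the puzzle is solvable.

Answer: yes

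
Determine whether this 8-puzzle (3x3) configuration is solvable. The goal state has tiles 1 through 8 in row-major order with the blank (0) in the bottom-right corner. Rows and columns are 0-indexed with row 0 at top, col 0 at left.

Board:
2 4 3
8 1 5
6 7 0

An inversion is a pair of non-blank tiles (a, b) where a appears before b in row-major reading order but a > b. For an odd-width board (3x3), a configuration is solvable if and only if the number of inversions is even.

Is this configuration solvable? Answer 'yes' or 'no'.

Answer: yes

Derivation:
Inversions (pairs i<j in row-major order where tile[i] > tile[j] > 0): 8
8 is even, so the puzzle is solvable.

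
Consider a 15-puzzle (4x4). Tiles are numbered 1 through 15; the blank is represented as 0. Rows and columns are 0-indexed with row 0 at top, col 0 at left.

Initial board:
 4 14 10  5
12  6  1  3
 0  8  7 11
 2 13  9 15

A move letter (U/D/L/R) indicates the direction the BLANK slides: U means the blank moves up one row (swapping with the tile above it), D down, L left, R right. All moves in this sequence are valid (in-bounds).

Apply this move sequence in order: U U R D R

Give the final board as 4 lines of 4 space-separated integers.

Answer: 14  6 10  5
 4  1  0  3
12  8  7 11
 2 13  9 15

Derivation:
After move 1 (U):
 4 14 10  5
 0  6  1  3
12  8  7 11
 2 13  9 15

After move 2 (U):
 0 14 10  5
 4  6  1  3
12  8  7 11
 2 13  9 15

After move 3 (R):
14  0 10  5
 4  6  1  3
12  8  7 11
 2 13  9 15

After move 4 (D):
14  6 10  5
 4  0  1  3
12  8  7 11
 2 13  9 15

After move 5 (R):
14  6 10  5
 4  1  0  3
12  8  7 11
 2 13  9 15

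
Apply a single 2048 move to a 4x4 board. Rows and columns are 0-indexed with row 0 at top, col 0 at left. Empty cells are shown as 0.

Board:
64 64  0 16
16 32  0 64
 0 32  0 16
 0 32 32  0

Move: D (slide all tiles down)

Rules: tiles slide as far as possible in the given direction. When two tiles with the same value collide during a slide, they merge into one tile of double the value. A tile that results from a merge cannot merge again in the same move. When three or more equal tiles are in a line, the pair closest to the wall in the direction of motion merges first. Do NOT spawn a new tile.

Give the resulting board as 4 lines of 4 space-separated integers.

Slide down:
col 0: [64, 16, 0, 0] -> [0, 0, 64, 16]
col 1: [64, 32, 32, 32] -> [0, 64, 32, 64]
col 2: [0, 0, 0, 32] -> [0, 0, 0, 32]
col 3: [16, 64, 16, 0] -> [0, 16, 64, 16]

Answer:  0  0  0  0
 0 64  0 16
64 32  0 64
16 64 32 16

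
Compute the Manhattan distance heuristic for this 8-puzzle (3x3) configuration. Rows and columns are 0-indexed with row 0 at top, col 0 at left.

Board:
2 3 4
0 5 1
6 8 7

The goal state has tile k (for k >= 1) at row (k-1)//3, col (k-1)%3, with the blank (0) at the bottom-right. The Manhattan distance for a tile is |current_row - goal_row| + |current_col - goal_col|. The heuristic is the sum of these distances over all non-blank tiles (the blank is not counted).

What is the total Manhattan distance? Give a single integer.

Answer: 13

Derivation:
Tile 2: at (0,0), goal (0,1), distance |0-0|+|0-1| = 1
Tile 3: at (0,1), goal (0,2), distance |0-0|+|1-2| = 1
Tile 4: at (0,2), goal (1,0), distance |0-1|+|2-0| = 3
Tile 5: at (1,1), goal (1,1), distance |1-1|+|1-1| = 0
Tile 1: at (1,2), goal (0,0), distance |1-0|+|2-0| = 3
Tile 6: at (2,0), goal (1,2), distance |2-1|+|0-2| = 3
Tile 8: at (2,1), goal (2,1), distance |2-2|+|1-1| = 0
Tile 7: at (2,2), goal (2,0), distance |2-2|+|2-0| = 2
Sum: 1 + 1 + 3 + 0 + 3 + 3 + 0 + 2 = 13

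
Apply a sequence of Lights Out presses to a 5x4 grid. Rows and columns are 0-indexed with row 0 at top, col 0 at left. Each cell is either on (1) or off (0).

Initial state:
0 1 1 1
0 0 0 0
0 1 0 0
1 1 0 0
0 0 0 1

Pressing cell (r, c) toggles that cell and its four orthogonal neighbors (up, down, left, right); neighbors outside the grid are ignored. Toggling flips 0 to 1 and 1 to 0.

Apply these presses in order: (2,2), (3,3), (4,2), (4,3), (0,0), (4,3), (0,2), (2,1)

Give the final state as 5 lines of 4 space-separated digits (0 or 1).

Answer: 1 1 0 0
1 1 0 0
1 1 0 0
1 0 1 1
0 1 1 1

Derivation:
After press 1 at (2,2):
0 1 1 1
0 0 1 0
0 0 1 1
1 1 1 0
0 0 0 1

After press 2 at (3,3):
0 1 1 1
0 0 1 0
0 0 1 0
1 1 0 1
0 0 0 0

After press 3 at (4,2):
0 1 1 1
0 0 1 0
0 0 1 0
1 1 1 1
0 1 1 1

After press 4 at (4,3):
0 1 1 1
0 0 1 0
0 0 1 0
1 1 1 0
0 1 0 0

After press 5 at (0,0):
1 0 1 1
1 0 1 0
0 0 1 0
1 1 1 0
0 1 0 0

After press 6 at (4,3):
1 0 1 1
1 0 1 0
0 0 1 0
1 1 1 1
0 1 1 1

After press 7 at (0,2):
1 1 0 0
1 0 0 0
0 0 1 0
1 1 1 1
0 1 1 1

After press 8 at (2,1):
1 1 0 0
1 1 0 0
1 1 0 0
1 0 1 1
0 1 1 1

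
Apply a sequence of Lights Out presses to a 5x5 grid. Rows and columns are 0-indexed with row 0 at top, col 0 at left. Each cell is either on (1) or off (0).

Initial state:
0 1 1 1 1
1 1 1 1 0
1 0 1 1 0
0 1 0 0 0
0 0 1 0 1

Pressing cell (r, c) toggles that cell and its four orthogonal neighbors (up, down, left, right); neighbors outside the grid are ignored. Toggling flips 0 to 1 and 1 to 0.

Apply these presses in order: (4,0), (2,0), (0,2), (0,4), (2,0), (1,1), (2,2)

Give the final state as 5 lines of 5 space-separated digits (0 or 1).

After press 1 at (4,0):
0 1 1 1 1
1 1 1 1 0
1 0 1 1 0
1 1 0 0 0
1 1 1 0 1

After press 2 at (2,0):
0 1 1 1 1
0 1 1 1 0
0 1 1 1 0
0 1 0 0 0
1 1 1 0 1

After press 3 at (0,2):
0 0 0 0 1
0 1 0 1 0
0 1 1 1 0
0 1 0 0 0
1 1 1 0 1

After press 4 at (0,4):
0 0 0 1 0
0 1 0 1 1
0 1 1 1 0
0 1 0 0 0
1 1 1 0 1

After press 5 at (2,0):
0 0 0 1 0
1 1 0 1 1
1 0 1 1 0
1 1 0 0 0
1 1 1 0 1

After press 6 at (1,1):
0 1 0 1 0
0 0 1 1 1
1 1 1 1 0
1 1 0 0 0
1 1 1 0 1

After press 7 at (2,2):
0 1 0 1 0
0 0 0 1 1
1 0 0 0 0
1 1 1 0 0
1 1 1 0 1

Answer: 0 1 0 1 0
0 0 0 1 1
1 0 0 0 0
1 1 1 0 0
1 1 1 0 1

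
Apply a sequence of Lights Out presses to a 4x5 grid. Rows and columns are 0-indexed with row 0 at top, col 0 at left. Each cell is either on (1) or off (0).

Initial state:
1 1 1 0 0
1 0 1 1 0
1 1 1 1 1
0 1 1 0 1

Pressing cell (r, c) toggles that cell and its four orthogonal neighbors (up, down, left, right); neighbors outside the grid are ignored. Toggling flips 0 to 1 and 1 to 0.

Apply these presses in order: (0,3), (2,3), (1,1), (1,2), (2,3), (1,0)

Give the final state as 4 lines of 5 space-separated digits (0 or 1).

Answer: 0 0 1 1 1
1 1 1 1 0
0 0 0 1 1
0 1 1 0 1

Derivation:
After press 1 at (0,3):
1 1 0 1 1
1 0 1 0 0
1 1 1 1 1
0 1 1 0 1

After press 2 at (2,3):
1 1 0 1 1
1 0 1 1 0
1 1 0 0 0
0 1 1 1 1

After press 3 at (1,1):
1 0 0 1 1
0 1 0 1 0
1 0 0 0 0
0 1 1 1 1

After press 4 at (1,2):
1 0 1 1 1
0 0 1 0 0
1 0 1 0 0
0 1 1 1 1

After press 5 at (2,3):
1 0 1 1 1
0 0 1 1 0
1 0 0 1 1
0 1 1 0 1

After press 6 at (1,0):
0 0 1 1 1
1 1 1 1 0
0 0 0 1 1
0 1 1 0 1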